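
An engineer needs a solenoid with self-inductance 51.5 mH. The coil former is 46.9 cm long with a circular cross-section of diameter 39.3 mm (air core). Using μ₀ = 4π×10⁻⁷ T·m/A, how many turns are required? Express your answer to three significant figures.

N ≈ 3980 turns

A = π(d/2)² = π(1.965×10^-2 m)² = 1.213×10^-3 m².
From L = μ₀N²A/ℓ, N = √(Lℓ / (μ₀A)).
N = √[(5.150×10^-2)(0.469) / ((4π×10⁻⁷)×1.213×10^-3)] = √(1.5845×10^7) ≈ 3980.6.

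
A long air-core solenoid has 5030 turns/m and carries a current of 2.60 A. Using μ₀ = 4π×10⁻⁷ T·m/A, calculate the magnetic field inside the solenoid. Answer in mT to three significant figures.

B ≈ 16.4 mT

Inside a long solenoid, B = μ₀nI.
B = (4π×10⁻⁷)(5.030×10^3 m⁻¹)(2.60 A) = 1.643×10^-2 T.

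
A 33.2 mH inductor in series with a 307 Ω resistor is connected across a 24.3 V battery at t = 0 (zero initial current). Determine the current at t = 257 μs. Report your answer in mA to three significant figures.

I ≈ 71.8 mA

τ = L/R = 3.320×10^-2/307 = 1.081×10^-4 s; final current I_∞ = ε/R = 24.3/307 = 7.915×10^-2 A.
I(t) = I_∞(1 − e^(−t/τ)) with t/τ = 2.376.
I = (7.915×10^-2)(1 − e^(−2.376)) = 7.180×10^-2 A.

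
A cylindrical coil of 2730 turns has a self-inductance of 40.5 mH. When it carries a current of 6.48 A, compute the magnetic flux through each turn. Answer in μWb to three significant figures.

From L = NΦ_B/I, the flux per turn is Φ_B = LI/N.
Φ_B = (4.050×10^-2 H)(6.48 A)/2730 = 9.613×10^-5 Wb.

Φ_B ≈ 96.1 μWb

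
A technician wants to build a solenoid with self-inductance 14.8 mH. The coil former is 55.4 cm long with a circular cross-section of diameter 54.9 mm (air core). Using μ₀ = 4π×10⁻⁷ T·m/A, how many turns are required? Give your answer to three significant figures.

A = π(d/2)² = π(2.745×10^-2 m)² = 2.367×10^-3 m².
From L = μ₀N²A/ℓ, N = √(Lℓ / (μ₀A)).
N = √[(1.480×10^-2)(0.554) / ((4π×10⁻⁷)×2.367×10^-3)] = √(2.756×10^6) ≈ 1660.2.

N ≈ 1660 turns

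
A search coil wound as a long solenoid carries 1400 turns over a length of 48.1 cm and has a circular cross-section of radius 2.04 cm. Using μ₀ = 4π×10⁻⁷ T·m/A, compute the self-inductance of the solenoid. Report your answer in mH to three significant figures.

L ≈ 6.69 mH

A = πr² = π(2.040×10^-2 m)² = 1.307×10^-3 m².
For a long solenoid, L = μ₀N²A/ℓ.
L = (4π×10⁻⁷)(1400)²(1.307×10^-3)/(0.481 m) = 6.6947×10^-3 H.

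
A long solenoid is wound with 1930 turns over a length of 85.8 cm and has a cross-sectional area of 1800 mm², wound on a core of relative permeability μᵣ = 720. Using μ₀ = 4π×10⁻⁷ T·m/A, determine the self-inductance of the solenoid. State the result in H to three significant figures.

A = 1800 mm² = 1.800×10^-3 m².
For a long solenoid, L = μ₀μᵣN²A/ℓ.
L = (4π×10⁻⁷)(720)(1930)²(1.800×10^-3)/(0.858 m) = 7.07 H.

L ≈ 7.07 H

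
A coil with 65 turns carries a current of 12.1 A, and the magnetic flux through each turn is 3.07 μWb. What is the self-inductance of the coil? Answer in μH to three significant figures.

Self-inductance is defined by L = NΦ_B/I (flux linkage over current).
L = (65)(3.070×10^-6 Wb)/(12.1 A) = 1.649×10^-5 H.

L ≈ 16.5 μH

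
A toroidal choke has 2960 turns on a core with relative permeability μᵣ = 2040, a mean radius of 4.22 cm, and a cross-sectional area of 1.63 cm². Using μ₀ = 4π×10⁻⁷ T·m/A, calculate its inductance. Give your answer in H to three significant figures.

For a thin toroid, L = μ₀μᵣN²A/(2πR).
L = (4π×10⁻⁷)(2040)(2960)²(1.630×10^-4) / (2π×4.220×10^-2 m) = 13.81 H.

L ≈ 13.8 H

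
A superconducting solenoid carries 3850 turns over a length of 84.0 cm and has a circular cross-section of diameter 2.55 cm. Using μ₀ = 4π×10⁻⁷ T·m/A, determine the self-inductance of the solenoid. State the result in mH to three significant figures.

L ≈ 11.3 mH

A = π(d/2)² = π(1.275×10^-2 m)² = 5.107×10^-4 m².
For a long solenoid, L = μ₀N²A/ℓ.
L = (4π×10⁻⁷)(3850)²(5.107×10^-4)/(0.84 m) = 1.132×10^-2 H.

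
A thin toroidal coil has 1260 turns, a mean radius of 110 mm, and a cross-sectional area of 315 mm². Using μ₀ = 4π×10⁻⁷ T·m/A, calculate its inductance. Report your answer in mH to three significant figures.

For a thin toroid, L = μ₀N²A/(2πR).
L = (4π×10⁻⁷)(1260)²(3.150×10^-4) / (2π×0.11 m) = 9.093×10^-4 H.

L ≈ 0.909 mH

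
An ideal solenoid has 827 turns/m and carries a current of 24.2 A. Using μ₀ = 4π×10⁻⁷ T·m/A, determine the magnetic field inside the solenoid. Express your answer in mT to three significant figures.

Inside a long solenoid, B = μ₀nI.
B = (4π×10⁻⁷)(827 m⁻¹)(24.2 A) = 2.51496×10^-2 T.

B ≈ 25.1 mT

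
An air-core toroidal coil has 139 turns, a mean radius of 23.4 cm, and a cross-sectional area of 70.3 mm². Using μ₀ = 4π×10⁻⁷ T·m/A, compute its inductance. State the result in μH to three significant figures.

L ≈ 1.16 μH

For a thin toroid, L = μ₀N²A/(2πR).
L = (4π×10⁻⁷)(139)²(7.030×10^-5) / (2π×0.234 m) = 1.161×10^-6 H.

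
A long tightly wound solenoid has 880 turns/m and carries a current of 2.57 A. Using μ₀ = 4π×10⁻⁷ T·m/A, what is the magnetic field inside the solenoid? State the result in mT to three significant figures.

B ≈ 2.84 mT

Inside a long solenoid, B = μ₀nI.
B = (4π×10⁻⁷)(880 m⁻¹)(2.57 A) = 2.842×10^-3 T.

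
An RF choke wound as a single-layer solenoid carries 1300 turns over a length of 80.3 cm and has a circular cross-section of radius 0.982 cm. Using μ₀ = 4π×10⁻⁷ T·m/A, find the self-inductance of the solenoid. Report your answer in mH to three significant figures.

L ≈ 0.801 mH

A = πr² = π(9.820×10^-3 m)² = 3.030×10^-4 m².
For a long solenoid, L = μ₀N²A/ℓ.
L = (4π×10⁻⁷)(1300)²(3.030×10^-4)/(0.803 m) = 8.012×10^-4 H.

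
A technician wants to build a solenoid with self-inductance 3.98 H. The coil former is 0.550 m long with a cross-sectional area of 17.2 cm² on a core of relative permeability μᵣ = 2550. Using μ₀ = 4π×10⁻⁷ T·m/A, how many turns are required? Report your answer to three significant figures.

A = 17.2 cm² = 1.720×10^-3 m².
From L = μ₀μᵣN²A/ℓ, N = √(Lℓ / (μ₀μᵣA)).
N = √[(3.98)(0.55) / ((4π×10⁻⁷)(2550)×1.720×10^-3)] = √(3.972×10^5) ≈ 630.2.

N ≈ 630 turns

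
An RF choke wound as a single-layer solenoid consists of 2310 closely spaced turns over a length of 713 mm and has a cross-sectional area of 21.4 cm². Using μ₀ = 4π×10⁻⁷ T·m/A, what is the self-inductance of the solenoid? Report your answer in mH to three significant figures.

A = 21.4 cm² = 2.140×10^-3 m².
For a long solenoid, L = μ₀N²A/ℓ.
L = (4π×10⁻⁷)(2310)²(2.140×10^-3)/(0.713 m) = 2.013×10^-2 H.

L ≈ 20.1 mH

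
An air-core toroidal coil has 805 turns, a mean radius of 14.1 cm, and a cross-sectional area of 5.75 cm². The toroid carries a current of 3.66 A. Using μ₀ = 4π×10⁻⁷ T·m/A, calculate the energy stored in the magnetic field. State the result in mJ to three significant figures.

L = μ₀N²A/(2πR) = (4π×10⁻⁷)(805)²(5.750×10^-4)/(2π×0.141) = 5.285×10^-4 H.
U = ½LI² = ½(5.285×10^-4)(3.66)² = 3.540×10^-3 J.

U ≈ 3.54 mJ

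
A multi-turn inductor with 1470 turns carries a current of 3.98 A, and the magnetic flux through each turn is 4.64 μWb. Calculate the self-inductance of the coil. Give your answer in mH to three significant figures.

L ≈ 1.71 mH

Self-inductance is defined by L = NΦ_B/I (flux linkage over current).
L = (1470)(4.640×10^-6 Wb)/(3.98 A) = 1.714×10^-3 H.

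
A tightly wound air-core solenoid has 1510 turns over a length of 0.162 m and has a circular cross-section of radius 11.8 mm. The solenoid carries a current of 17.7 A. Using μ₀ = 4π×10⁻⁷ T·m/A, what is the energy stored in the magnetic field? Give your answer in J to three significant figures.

A = πr² = π(1.180×10^-2 m)² = 4.374×10^-4 m².
L = μ₀N²A/ℓ = (4π×10⁻⁷)(1510)²(4.374×10^-4)/(0.162) = 7.737×10^-3 H.
U = ½LI² = ½(7.737×10^-3)(17.7)² = 1.212 J.

U ≈ 1.21 J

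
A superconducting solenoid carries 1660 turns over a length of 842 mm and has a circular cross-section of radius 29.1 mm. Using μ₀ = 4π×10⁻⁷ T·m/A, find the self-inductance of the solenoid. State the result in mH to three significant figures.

A = πr² = π(2.910×10^-2 m)² = 2.660×10^-3 m².
For a long solenoid, L = μ₀N²A/ℓ.
L = (4π×10⁻⁷)(1660)²(2.660×10^-3)/(0.842 m) = 1.094×10^-2 H.

L ≈ 10.9 mH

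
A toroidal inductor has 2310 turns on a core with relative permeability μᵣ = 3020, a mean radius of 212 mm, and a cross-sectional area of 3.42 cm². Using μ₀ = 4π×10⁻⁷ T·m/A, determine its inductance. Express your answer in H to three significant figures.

L ≈ 5.20 H

For a thin toroid, L = μ₀μᵣN²A/(2πR).
L = (4π×10⁻⁷)(3020)(2310)²(3.420×10^-4) / (2π×0.212 m) = 5.199 H.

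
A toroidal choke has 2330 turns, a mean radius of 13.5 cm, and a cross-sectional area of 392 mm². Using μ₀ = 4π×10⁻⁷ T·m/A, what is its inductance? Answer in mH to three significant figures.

L ≈ 3.15 mH

For a thin toroid, L = μ₀N²A/(2πR).
L = (4π×10⁻⁷)(2330)²(3.920×10^-4) / (2π×0.135 m) = 3.153×10^-3 H.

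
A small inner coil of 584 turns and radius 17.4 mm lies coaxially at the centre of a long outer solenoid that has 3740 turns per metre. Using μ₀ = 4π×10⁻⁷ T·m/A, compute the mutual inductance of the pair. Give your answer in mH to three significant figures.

The outer solenoid produces a uniform field B₁ = μ₀n₁I₁ across the inner coil,
so the flux linkage is N₂Φ = N₂B₁A₂ = μ₀n₁N₂A₂·I₁, giving M = μ₀n₁N₂A₂.
A₂ = πr² = π(1.740×10^-2 m)² = 9.511×10^-4 m².
M = (4π×10⁻⁷)(3740)(584)(9.511×10^-4) = 2.611×10^-3 H.

M ≈ 2.61 mH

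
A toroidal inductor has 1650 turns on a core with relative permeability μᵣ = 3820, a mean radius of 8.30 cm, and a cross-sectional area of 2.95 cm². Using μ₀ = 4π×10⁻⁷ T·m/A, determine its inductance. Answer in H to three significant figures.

For a thin toroid, L = μ₀μᵣN²A/(2πR).
L = (4π×10⁻⁷)(3820)(1650)²(2.950×10^-4) / (2π×8.300×10^-2 m) = 7.393 H.

L ≈ 7.39 H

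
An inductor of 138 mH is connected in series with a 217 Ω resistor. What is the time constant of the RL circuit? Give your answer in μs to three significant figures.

τ = L/R = (0.138 H)/(217 Ω) = 6.359×10^-4 s.

τ ≈ 636 μs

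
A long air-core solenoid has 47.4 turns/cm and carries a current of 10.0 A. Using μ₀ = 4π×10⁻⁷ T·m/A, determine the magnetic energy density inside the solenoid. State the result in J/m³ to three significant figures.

B = μ₀nI = (4π×10⁻⁷)(4.740×10^3)(10.0) = 5.956×10^-2 T.
u = B²/(2μ₀) = (5.956×10^-2)²/(2×4π×10⁻⁷) = 1.412×10^3 J/m³.

u ≈ 1410 J/m³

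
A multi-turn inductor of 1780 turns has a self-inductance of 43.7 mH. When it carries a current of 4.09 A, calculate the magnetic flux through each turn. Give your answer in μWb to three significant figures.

Φ_B ≈ 100 μWb

From L = NΦ_B/I, the flux per turn is Φ_B = LI/N.
Φ_B = (4.370×10^-2 H)(4.09 A)/1780 = 1.004×10^-4 Wb.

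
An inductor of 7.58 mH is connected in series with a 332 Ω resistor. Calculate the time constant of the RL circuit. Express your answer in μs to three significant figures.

τ ≈ 22.8 μs

τ = L/R = (7.580×10^-3 H)/(332 Ω) = 2.283×10^-5 s.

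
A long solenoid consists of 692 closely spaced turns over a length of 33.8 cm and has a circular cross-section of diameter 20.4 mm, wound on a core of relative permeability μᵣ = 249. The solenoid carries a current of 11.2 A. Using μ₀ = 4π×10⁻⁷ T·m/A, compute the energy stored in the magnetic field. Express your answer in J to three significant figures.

U ≈ 9.09 J

A = π(d/2)² = π(1.020×10^-2 m)² = 3.269×10^-4 m².
L = μ₀μᵣN²A/ℓ = (4π×10⁻⁷)(249)(692)²(3.269×10^-4)/(0.338) = 0.1449 H.
U = ½LI² = ½(0.1449)(11.2)² = 9.088 J.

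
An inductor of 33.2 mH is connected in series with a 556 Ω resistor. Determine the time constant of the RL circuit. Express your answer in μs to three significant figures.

τ ≈ 59.7 μs

τ = L/R = (3.320×10^-2 H)/(556 Ω) = 5.971×10^-5 s.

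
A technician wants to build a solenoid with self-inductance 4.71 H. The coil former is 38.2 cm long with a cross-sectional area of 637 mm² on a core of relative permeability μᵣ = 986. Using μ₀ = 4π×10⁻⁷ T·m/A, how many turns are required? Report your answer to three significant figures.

N ≈ 1510 turns

A = 637 mm² = 6.370×10^-4 m².
From L = μ₀μᵣN²A/ℓ, N = √(Lℓ / (μ₀μᵣA)).
N = √[(4.71)(0.382) / ((4π×10⁻⁷)(986)×6.370×10^-4)] = √(2.280×10^6) ≈ 1509.8.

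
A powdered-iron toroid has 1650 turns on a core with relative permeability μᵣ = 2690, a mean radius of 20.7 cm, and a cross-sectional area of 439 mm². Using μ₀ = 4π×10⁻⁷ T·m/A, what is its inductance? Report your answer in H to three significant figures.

For a thin toroid, L = μ₀μᵣN²A/(2πR).
L = (4π×10⁻⁷)(2690)(1650)²(4.390×10^-4) / (2π×0.207 m) = 3.106 H.

L ≈ 3.11 H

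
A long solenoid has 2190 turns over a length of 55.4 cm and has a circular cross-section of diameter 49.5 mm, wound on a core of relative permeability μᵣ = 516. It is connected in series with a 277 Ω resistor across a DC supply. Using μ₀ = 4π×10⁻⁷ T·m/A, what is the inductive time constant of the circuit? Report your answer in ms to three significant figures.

τ ≈ 39.0 ms

A = π(d/2)² = π(2.475×10^-2 m)² = 1.924×10^-3 m².
L = μ₀μᵣN²A/ℓ = (4π×10⁻⁷)(516)(2190)²(1.924×10^-3)/(0.554) = 10.8 H.
τ = L/R = (10.8)/(277) = 3.900×10^-2 s.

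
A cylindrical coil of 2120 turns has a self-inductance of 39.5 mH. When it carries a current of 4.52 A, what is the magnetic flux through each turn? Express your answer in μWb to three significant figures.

Φ_B ≈ 84.2 μWb

From L = NΦ_B/I, the flux per turn is Φ_B = LI/N.
Φ_B = (3.950×10^-2 H)(4.52 A)/2120 = 8.422×10^-5 Wb.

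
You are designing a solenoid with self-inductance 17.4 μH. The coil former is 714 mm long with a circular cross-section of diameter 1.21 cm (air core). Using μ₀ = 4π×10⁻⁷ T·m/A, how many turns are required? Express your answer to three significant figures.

N ≈ 293 turns

A = π(d/2)² = π(6.050×10^-3 m)² = 1.150×10^-4 m².
From L = μ₀N²A/ℓ, N = √(Lℓ / (μ₀A)).
N = √[(1.740×10^-5)(0.714) / ((4π×10⁻⁷)×1.150×10^-4)] = √(8.598×10^4) ≈ 293.2.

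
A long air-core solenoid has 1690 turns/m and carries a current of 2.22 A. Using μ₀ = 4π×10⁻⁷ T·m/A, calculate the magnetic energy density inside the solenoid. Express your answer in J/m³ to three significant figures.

u ≈ 8.84 J/m³

B = μ₀nI = (4π×10⁻⁷)(1.690×10^3)(2.22) = 4.7147×10^-3 T.
u = B²/(2μ₀) = (4.7147×10^-3)²/(2×4π×10⁻⁷) = 8.844 J/m³.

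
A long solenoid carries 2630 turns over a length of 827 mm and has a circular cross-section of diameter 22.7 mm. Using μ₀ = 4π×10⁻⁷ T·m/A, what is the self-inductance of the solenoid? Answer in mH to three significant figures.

A = π(d/2)² = π(1.135×10^-2 m)² = 4.047×10^-4 m².
For a long solenoid, L = μ₀N²A/ℓ.
L = (4π×10⁻⁷)(2630)²(4.047×10^-4)/(0.827 m) = 4.254×10^-3 H.

L ≈ 4.25 mH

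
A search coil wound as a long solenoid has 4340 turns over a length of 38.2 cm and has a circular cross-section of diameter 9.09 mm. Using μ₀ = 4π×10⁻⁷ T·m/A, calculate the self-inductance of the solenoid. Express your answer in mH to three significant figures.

A = π(d/2)² = π(4.545×10^-3 m)² = 6.490×10^-5 m².
For a long solenoid, L = μ₀N²A/ℓ.
L = (4π×10⁻⁷)(4340)²(6.490×10^-5)/(0.382 m) = 4.021×10^-3 H.

L ≈ 4.02 mH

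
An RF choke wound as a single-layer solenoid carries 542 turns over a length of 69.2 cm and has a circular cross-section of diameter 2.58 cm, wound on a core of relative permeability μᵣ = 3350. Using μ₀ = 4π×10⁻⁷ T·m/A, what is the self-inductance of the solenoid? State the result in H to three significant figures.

L ≈ 0.934 H

A = π(d/2)² = π(1.290×10^-2 m)² = 5.228×10^-4 m².
For a long solenoid, L = μ₀μᵣN²A/ℓ.
L = (4π×10⁻⁷)(3350)(542)²(5.228×10^-4)/(0.692 m) = 0.9343 H.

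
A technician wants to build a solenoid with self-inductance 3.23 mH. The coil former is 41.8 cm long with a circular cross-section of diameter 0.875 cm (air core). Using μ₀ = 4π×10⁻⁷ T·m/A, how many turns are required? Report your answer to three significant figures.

A = π(d/2)² = π(4.375×10^-3 m)² = 6.013×10^-5 m².
From L = μ₀N²A/ℓ, N = √(Lℓ / (μ₀A)).
N = √[(3.230×10^-3)(0.418) / ((4π×10⁻⁷)×6.013×10^-5)] = √(1.787×10^7) ≈ 4227.0.

N ≈ 4230 turns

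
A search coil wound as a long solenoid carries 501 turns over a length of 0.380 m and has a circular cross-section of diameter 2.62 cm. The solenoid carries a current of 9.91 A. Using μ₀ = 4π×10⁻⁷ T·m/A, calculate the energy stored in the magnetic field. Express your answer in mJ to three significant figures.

A = π(d/2)² = π(1.310×10^-2 m)² = 5.391×10^-4 m².
L = μ₀N²A/ℓ = (4π×10⁻⁷)(501)²(5.391×10^-4)/(0.38) = 4.475×10^-4 H.
U = ½LI² = ½(4.475×10^-4)(9.91)² = 2.197×10^-2 J.

U ≈ 22.0 mJ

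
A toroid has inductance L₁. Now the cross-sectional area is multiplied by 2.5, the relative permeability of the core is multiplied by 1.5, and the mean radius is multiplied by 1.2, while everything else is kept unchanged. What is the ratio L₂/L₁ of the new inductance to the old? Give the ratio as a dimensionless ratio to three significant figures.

For a toroid, L ∝ μᵣN²A/R.
L₂/L₁ = (2.5) × (1.5) × (1.2)^-1 = 3.13.

L₂/L₁ = 3.13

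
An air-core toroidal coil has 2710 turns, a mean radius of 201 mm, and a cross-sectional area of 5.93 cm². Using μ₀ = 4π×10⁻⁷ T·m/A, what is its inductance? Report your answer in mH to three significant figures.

L ≈ 4.33 mH

For a thin toroid, L = μ₀N²A/(2πR).
L = (4π×10⁻⁷)(2710)²(5.930×10^-4) / (2π×0.201 m) = 4.333×10^-3 H.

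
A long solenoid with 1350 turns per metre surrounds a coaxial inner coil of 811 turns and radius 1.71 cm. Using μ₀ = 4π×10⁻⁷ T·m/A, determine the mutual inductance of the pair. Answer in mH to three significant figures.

The outer solenoid produces a uniform field B₁ = μ₀n₁I₁ across the inner coil,
so the flux linkage is N₂Φ = N₂B₁A₂ = μ₀n₁N₂A₂·I₁, giving M = μ₀n₁N₂A₂.
A₂ = πr² = π(1.710×10^-2 m)² = 9.186×10^-4 m².
M = (4π×10⁻⁷)(1350)(811)(9.186×10^-4) = 1.264×10^-3 H.

M ≈ 1.26 mH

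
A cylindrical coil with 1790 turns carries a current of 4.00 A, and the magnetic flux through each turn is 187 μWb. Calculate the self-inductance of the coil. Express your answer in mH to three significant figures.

L ≈ 83.7 mH

Self-inductance is defined by L = NΦ_B/I (flux linkage over current).
L = (1790)(1.870×10^-4 Wb)/(4.00 A) = 8.368×10^-2 H.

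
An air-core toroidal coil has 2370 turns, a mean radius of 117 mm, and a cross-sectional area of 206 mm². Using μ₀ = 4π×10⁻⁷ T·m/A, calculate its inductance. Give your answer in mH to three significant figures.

L ≈ 1.98 mH

For a thin toroid, L = μ₀N²A/(2πR).
L = (4π×10⁻⁷)(2370)²(2.060×10^-4) / (2π×0.117 m) = 1.978×10^-3 H.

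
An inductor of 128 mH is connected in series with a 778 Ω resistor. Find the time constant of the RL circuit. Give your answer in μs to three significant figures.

τ = L/R = (0.128 H)/(778 Ω) = 1.645×10^-4 s.

τ ≈ 165 μs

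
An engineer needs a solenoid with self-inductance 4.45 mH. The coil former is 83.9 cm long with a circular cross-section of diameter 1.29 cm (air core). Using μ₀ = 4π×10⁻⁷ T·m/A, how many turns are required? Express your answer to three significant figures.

A = π(d/2)² = π(6.450×10^-3 m)² = 1.307×10^-4 m².
From L = μ₀N²A/ℓ, N = √(Lℓ / (μ₀A)).
N = √[(4.450×10^-3)(0.839) / ((4π×10⁻⁷)×1.307×10^-4)] = √(2.273×10^7) ≈ 4767.8.

N ≈ 4770 turns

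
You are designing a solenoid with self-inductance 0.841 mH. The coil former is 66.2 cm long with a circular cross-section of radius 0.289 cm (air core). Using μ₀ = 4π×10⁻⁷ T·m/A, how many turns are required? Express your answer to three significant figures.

A = πr² = π(2.890×10^-3 m)² = 2.624×10^-5 m².
From L = μ₀N²A/ℓ, N = √(Lℓ / (μ₀A)).
N = √[(8.410×10^-4)(0.662) / ((4π×10⁻⁷)×2.624×10^-5)] = √(1.688×10^7) ≈ 4109.1.

N ≈ 4110 turns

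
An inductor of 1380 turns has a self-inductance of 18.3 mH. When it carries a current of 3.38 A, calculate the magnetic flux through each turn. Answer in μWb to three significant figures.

Φ_B ≈ 44.8 μWb

From L = NΦ_B/I, the flux per turn is Φ_B = LI/N.
Φ_B = (1.830×10^-2 H)(3.38 A)/1380 = 4.482×10^-5 Wb.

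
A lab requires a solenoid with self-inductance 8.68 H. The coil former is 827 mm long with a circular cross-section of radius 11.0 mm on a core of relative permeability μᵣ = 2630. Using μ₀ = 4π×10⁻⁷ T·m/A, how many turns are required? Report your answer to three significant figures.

A = πr² = π(1.100×10^-2 m)² = 3.801×10^-4 m².
From L = μ₀μᵣN²A/ℓ, N = √(Lℓ / (μ₀μᵣA)).
N = √[(8.68)(0.827) / ((4π×10⁻⁷)(2630)×3.801×10^-4)] = √(5.714×10^6) ≈ 2390.4.

N ≈ 2390 turns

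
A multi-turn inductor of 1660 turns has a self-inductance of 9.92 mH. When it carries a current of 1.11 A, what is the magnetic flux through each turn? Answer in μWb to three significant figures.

From L = NΦ_B/I, the flux per turn is Φ_B = LI/N.
Φ_B = (9.920×10^-3 H)(1.11 A)/1660 = 6.633×10^-6 Wb.

Φ_B ≈ 6.63 μWb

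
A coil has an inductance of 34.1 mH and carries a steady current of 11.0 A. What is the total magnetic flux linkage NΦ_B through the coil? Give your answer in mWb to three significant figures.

NΦ_B ≈ 375 mWb

From L = NΦ_B/I, the flux linkage is NΦ_B = LI.
NΦ_B = (3.410×10^-2 H)(11.0 A) = 0.3751 Wb.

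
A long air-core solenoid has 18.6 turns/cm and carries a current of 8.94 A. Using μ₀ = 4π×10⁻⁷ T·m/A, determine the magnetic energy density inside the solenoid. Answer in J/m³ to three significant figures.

u ≈ 174 J/m³

B = μ₀nI = (4π×10⁻⁷)(1.860×10^3)(8.94) = 2.090×10^-2 T.
u = B²/(2μ₀) = (2.090×10^-2)²/(2×4π×10⁻⁷) = 173.7 J/m³.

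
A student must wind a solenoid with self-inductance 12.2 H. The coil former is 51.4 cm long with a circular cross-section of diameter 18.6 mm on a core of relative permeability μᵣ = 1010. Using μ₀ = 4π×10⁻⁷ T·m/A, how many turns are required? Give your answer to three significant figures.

A = π(d/2)² = π(9.300×10^-3 m)² = 2.717×10^-4 m².
From L = μ₀μᵣN²A/ℓ, N = √(Lℓ / (μ₀μᵣA)).
N = √[(12.2)(0.514) / ((4π×10⁻⁷)(1010)×2.717×10^-4)] = √(1.818×10^7) ≈ 4264.2.

N ≈ 4260 turns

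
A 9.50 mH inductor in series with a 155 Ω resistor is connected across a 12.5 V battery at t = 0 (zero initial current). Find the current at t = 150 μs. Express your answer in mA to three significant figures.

τ = L/R = 9.500×10^-3/155 = 6.129×10^-5 s; final current I_∞ = ε/R = 12.5/155 = 8.0645×10^-2 A.
I(t) = I_∞(1 − e^(−t/τ)) with t/τ = 2.447.
I = (8.0645×10^-2)(1 − e^(−2.447)) = 7.367×10^-2 A.

I ≈ 73.7 mA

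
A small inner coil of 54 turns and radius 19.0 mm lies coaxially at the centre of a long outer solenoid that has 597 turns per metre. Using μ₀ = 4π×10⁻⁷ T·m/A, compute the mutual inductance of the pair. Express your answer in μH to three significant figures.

M ≈ 45.9 μH

The outer solenoid produces a uniform field B₁ = μ₀n₁I₁ across the inner coil,
so the flux linkage is N₂Φ = N₂B₁A₂ = μ₀n₁N₂A₂·I₁, giving M = μ₀n₁N₂A₂.
A₂ = πr² = π(1.900×10^-2 m)² = 1.134×10^-3 m².
M = (4π×10⁻⁷)(597)(54)(1.134×10^-3) = 4.594×10^-5 H.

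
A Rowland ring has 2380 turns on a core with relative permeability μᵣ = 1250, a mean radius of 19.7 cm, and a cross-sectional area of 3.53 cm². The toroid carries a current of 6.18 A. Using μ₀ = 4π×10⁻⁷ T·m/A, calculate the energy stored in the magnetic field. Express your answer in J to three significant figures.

L = μ₀μᵣN²A/(2πR) = (4π×10⁻⁷)(1250)(2380)²(3.530×10^-4)/(2π×0.197) = 2.537 H.
U = ½LI² = ½(2.537)(6.18)² = 48.46 J.

U ≈ 48.5 J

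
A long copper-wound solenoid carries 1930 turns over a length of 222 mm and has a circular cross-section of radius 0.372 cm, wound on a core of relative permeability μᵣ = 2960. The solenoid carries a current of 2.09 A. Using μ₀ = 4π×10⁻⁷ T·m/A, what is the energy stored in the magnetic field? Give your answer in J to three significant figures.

U ≈ 5.93 J

A = πr² = π(3.720×10^-3 m)² = 4.347×10^-5 m².
L = μ₀μᵣN²A/ℓ = (4π×10⁻⁷)(2960)(1930)²(4.347×10^-5)/(0.222) = 2.713 H.
U = ½LI² = ½(2.713)(2.09)² = 5.926 J.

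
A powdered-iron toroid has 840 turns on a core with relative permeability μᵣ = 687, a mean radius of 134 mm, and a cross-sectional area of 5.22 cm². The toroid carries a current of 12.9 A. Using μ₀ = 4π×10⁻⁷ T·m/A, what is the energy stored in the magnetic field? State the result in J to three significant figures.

L = μ₀μᵣN²A/(2πR) = (4π×10⁻⁷)(687)(840)²(5.220×10^-4)/(2π×0.134) = 0.3777 H.
U = ½LI² = ½(0.3777)(12.9)² = 31.42 J.

U ≈ 31.4 J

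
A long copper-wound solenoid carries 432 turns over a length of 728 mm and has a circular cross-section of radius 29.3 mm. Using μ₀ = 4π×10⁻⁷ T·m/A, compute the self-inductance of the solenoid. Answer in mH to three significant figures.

L ≈ 0.869 mH

A = πr² = π(2.930×10^-2 m)² = 2.697×10^-3 m².
For a long solenoid, L = μ₀N²A/ℓ.
L = (4π×10⁻⁷)(432)²(2.697×10^-3)/(0.728 m) = 8.688×10^-4 H.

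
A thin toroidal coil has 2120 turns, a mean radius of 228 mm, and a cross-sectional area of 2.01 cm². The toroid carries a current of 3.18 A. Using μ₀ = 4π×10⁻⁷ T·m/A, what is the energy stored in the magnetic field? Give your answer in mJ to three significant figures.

L = μ₀N²A/(2πR) = (4π×10⁻⁷)(2120)²(2.010×10^-4)/(2π×0.228) = 7.924×10^-4 H.
U = ½LI² = ½(7.924×10^-4)(3.18)² = 4.007×10^-3 J.

U ≈ 4.01 mJ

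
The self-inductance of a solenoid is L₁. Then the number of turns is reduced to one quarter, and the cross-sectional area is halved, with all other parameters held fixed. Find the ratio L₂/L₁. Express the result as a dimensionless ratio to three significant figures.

L₂/L₁ = 0.0313

For a solenoid, L ∝ μᵣN²A/ℓ.
L₂/L₁ = (0.25)^2 × (0.5) = 0.0313.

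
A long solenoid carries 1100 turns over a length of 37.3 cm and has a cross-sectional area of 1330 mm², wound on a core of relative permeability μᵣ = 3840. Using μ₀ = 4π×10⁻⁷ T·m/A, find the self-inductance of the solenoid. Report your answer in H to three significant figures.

A = 1330 mm² = 1.330×10^-3 m².
For a long solenoid, L = μ₀μᵣN²A/ℓ.
L = (4π×10⁻⁷)(3840)(1100)²(1.330×10^-3)/(0.373 m) = 20.82 H.

L ≈ 20.8 H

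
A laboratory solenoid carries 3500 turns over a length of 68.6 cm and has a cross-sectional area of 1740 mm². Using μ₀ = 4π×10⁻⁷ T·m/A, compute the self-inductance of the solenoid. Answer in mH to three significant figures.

A = 1740 mm² = 1.740×10^-3 m².
For a long solenoid, L = μ₀N²A/ℓ.
L = (4π×10⁻⁷)(3500)²(1.740×10^-3)/(0.686 m) = 3.9046×10^-2 H.

L ≈ 39.0 mH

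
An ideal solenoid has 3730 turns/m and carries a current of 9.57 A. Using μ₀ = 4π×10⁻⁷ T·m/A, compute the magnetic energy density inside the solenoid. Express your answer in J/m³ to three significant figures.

B = μ₀nI = (4π×10⁻⁷)(3.730×10^3)(9.57) = 4.486×10^-2 T.
u = B²/(2μ₀) = (4.486×10^-2)²/(2×4π×10⁻⁷) = 800.6 J/m³.

u ≈ 801 J/m³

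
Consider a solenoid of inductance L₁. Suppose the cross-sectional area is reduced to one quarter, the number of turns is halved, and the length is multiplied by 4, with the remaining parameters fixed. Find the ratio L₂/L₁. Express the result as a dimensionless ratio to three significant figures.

L₂/L₁ = 0.0156

For a solenoid, L ∝ μᵣN²A/ℓ.
L₂/L₁ = (0.25) × (0.5)^2 × (4)^-1 = 0.0156.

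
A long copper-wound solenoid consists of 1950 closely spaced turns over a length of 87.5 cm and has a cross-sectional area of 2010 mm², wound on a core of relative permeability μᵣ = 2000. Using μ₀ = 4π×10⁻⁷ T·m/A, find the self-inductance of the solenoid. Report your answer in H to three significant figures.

A = 2010 mm² = 2.010×10^-3 m².
For a long solenoid, L = μ₀μᵣN²A/ℓ.
L = (4π×10⁻⁷)(2000)(1950)²(2.010×10^-3)/(0.875 m) = 21.95 H.

L ≈ 22.0 H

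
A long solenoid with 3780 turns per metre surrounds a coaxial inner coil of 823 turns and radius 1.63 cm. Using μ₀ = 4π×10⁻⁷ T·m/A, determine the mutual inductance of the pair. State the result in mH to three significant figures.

The outer solenoid produces a uniform field B₁ = μ₀n₁I₁ across the inner coil,
so the flux linkage is N₂Φ = N₂B₁A₂ = μ₀n₁N₂A₂·I₁, giving M = μ₀n₁N₂A₂.
A₂ = πr² = π(1.630×10^-2 m)² = 8.347×10^-4 m².
M = (4π×10⁻⁷)(3780)(823)(8.347×10^-4) = 3.263×10^-3 H.

M ≈ 3.26 mH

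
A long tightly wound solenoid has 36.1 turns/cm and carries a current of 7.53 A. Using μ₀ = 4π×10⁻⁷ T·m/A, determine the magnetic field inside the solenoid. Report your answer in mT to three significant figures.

Inside a long solenoid, B = μ₀nI.
B = (4π×10⁻⁷)(3.610×10^3 m⁻¹)(7.53 A) = 3.416×10^-2 T.

B ≈ 34.2 mT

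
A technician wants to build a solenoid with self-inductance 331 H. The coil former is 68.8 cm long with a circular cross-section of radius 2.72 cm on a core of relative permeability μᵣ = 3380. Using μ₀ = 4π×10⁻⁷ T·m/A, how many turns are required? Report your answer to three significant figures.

A = πr² = π(2.720×10^-2 m)² = 2.324×10^-3 m².
From L = μ₀μᵣN²A/ℓ, N = √(Lℓ / (μ₀μᵣA)).
N = √[(331)(0.688) / ((4π×10⁻⁷)(3380)×2.324×10^-3)] = √(2.307×10^7) ≈ 4802.9.

N ≈ 4800 turns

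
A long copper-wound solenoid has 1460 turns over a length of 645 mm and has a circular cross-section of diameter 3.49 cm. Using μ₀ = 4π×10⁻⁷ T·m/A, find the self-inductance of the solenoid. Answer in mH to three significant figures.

A = π(d/2)² = π(1.745×10^-2 m)² = 9.566×10^-4 m².
For a long solenoid, L = μ₀N²A/ℓ.
L = (4π×10⁻⁷)(1460)²(9.566×10^-4)/(0.645 m) = 3.973×10^-3 H.

L ≈ 3.97 mH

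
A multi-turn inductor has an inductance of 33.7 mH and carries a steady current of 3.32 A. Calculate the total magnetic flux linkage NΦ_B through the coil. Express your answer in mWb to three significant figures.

From L = NΦ_B/I, the flux linkage is NΦ_B = LI.
NΦ_B = (3.370×10^-2 H)(3.32 A) = 0.1119 Wb.

NΦ_B ≈ 112 mWb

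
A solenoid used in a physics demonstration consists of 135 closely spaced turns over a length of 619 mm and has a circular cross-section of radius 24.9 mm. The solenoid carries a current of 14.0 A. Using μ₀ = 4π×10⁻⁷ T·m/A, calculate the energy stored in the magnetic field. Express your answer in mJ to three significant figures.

A = πr² = π(2.490×10^-2 m)² = 1.948×10^-3 m².
L = μ₀N²A/ℓ = (4π×10⁻⁷)(135)²(1.948×10^-3)/(0.619) = 7.207×10^-5 H.
U = ½LI² = ½(7.207×10^-5)(14.0)² = 7.063×10^-3 J.

U ≈ 7.06 mJ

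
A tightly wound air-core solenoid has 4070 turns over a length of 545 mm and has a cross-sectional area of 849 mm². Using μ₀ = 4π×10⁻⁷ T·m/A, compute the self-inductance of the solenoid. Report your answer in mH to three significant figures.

L ≈ 32.4 mH

A = 849 mm² = 8.490×10^-4 m².
For a long solenoid, L = μ₀N²A/ℓ.
L = (4π×10⁻⁷)(4070)²(8.490×10^-4)/(0.545 m) = 3.243×10^-2 H.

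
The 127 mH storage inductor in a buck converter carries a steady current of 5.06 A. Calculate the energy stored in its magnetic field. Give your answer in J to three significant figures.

Stored magnetic energy: U = ½LI².
U = ½(0.127 H)(5.06 A)² = 1.626 J.

U ≈ 1.63 J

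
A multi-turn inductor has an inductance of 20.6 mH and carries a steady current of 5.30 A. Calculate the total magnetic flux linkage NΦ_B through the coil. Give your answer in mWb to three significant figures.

NΦ_B ≈ 109 mWb

From L = NΦ_B/I, the flux linkage is NΦ_B = LI.
NΦ_B = (2.060×10^-2 H)(5.30 A) = 0.1092 Wb.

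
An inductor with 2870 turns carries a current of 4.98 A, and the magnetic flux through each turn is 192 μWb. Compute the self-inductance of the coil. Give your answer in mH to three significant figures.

L ≈ 111 mH

Self-inductance is defined by L = NΦ_B/I (flux linkage over current).
L = (2870)(1.920×10^-4 Wb)/(4.98 A) = 0.1107 H.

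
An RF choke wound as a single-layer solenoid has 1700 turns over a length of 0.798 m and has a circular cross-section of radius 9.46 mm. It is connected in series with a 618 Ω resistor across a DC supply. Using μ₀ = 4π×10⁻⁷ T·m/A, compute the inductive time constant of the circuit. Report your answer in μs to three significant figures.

τ ≈ 2.07 μs

A = πr² = π(9.460×10^-3 m)² = 2.811×10^-4 m².
L = μ₀N²A/ℓ = (4π×10⁻⁷)(1700)²(2.811×10^-4)/(0.798) = 1.279×10^-3 H.
τ = L/R = (1.279×10^-3)/(618) = 2.070×10^-6 s.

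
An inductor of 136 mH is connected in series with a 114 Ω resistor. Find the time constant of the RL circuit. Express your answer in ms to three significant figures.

τ = L/R = (0.136 H)/(114 Ω) = 1.193×10^-3 s.

τ ≈ 1.19 ms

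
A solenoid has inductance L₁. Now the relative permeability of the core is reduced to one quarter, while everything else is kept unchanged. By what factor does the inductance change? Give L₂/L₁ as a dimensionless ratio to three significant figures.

L₂/L₁ = 0.250

For a solenoid, L ∝ μᵣN²A/ℓ.
L₂/L₁ = (0.25) = 0.250.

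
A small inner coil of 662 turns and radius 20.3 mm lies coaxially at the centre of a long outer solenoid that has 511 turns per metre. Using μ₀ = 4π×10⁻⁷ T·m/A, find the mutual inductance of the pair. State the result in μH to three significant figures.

M ≈ 550 μH

The outer solenoid produces a uniform field B₁ = μ₀n₁I₁ across the inner coil,
so the flux linkage is N₂Φ = N₂B₁A₂ = μ₀n₁N₂A₂·I₁, giving M = μ₀n₁N₂A₂.
A₂ = πr² = π(2.030×10^-2 m)² = 1.2946×10^-3 m².
M = (4π×10⁻⁷)(511)(662)(1.2946×10^-3) = 5.503×10^-4 H.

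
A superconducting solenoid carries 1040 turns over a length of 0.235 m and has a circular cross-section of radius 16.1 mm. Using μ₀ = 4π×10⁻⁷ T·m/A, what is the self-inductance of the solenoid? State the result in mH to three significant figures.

L ≈ 4.71 mH

A = πr² = π(1.610×10^-2 m)² = 8.143×10^-4 m².
For a long solenoid, L = μ₀N²A/ℓ.
L = (4π×10⁻⁷)(1040)²(8.143×10^-4)/(0.235 m) = 4.710×10^-3 H.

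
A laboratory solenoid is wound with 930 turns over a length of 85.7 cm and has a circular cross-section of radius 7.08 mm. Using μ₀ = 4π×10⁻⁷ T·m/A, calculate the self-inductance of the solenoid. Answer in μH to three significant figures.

L ≈ 200 μH

A = πr² = π(7.080×10^-3 m)² = 1.5748×10^-4 m².
For a long solenoid, L = μ₀N²A/ℓ.
L = (4π×10⁻⁷)(930)²(1.5748×10^-4)/(0.857 m) = 1.997×10^-4 H.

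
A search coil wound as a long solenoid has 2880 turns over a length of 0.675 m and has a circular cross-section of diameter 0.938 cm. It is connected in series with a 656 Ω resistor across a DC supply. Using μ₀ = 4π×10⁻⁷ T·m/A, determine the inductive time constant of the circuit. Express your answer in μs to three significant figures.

A = π(d/2)² = π(4.690×10^-3 m)² = 6.910×10^-5 m².
L = μ₀N²A/ℓ = (4π×10⁻⁷)(2880)²(6.910×10^-5)/(0.675) = 1.067×10^-3 H.
τ = L/R = (1.067×10^-3)/(656) = 1.627×10^-6 s.

τ ≈ 1.63 μs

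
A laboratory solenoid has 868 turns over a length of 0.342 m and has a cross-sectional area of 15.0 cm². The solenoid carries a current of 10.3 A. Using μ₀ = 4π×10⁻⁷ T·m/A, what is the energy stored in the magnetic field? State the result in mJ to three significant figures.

U ≈ 220 mJ

A = 15.0 cm² = 1.500×10^-3 m².
L = μ₀N²A/ℓ = (4π×10⁻⁷)(868)²(1.500×10^-3)/(0.342) = 4.153×10^-3 H.
U = ½LI² = ½(4.153×10^-3)(10.3)² = 0.2203 J.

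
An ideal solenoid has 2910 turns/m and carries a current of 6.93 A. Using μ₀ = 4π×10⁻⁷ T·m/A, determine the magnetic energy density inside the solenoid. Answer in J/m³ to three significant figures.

B = μ₀nI = (4π×10⁻⁷)(2.910×10^3)(6.93) = 2.534×10^-2 T.
u = B²/(2μ₀) = (2.534×10^-2)²/(2×4π×10⁻⁷) = 255.5 J/m³.

u ≈ 256 J/m³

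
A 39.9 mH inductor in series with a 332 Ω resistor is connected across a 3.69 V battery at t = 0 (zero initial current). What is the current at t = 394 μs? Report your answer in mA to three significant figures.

I ≈ 10.7 mA

τ = L/R = 3.990×10^-2/332 = 1.202×10^-4 s; final current I_∞ = ε/R = 3.69/332 = 1.111×10^-2 A.
I(t) = I_∞(1 − e^(−t/τ)) with t/τ = 3.278.
I = (1.111×10^-2)(1 − e^(−3.278)) = 1.070×10^-2 A.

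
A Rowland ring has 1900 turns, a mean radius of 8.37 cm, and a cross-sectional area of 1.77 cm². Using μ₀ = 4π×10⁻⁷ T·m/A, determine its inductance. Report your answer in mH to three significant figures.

For a thin toroid, L = μ₀N²A/(2πR).
L = (4π×10⁻⁷)(1900)²(1.770×10^-4) / (2π×8.370×10^-2 m) = 1.527×10^-3 H.

L ≈ 1.53 mH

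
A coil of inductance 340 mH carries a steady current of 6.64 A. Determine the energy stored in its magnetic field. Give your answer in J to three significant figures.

U ≈ 7.50 J

Stored magnetic energy: U = ½LI².
U = ½(0.34 H)(6.64 A)² = 7.495 J.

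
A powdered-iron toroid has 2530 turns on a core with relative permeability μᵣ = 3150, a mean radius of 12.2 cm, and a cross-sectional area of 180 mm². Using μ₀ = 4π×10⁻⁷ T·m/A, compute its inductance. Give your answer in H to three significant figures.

L ≈ 5.95 H

For a thin toroid, L = μ₀μᵣN²A/(2πR).
L = (4π×10⁻⁷)(3150)(2530)²(1.800×10^-4) / (2π×0.122 m) = 5.95 H.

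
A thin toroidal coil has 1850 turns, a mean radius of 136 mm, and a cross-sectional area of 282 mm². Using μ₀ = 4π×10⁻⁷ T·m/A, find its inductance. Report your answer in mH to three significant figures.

For a thin toroid, L = μ₀N²A/(2πR).
L = (4π×10⁻⁷)(1850)²(2.820×10^-4) / (2π×0.136 m) = 1.419×10^-3 H.

L ≈ 1.42 mH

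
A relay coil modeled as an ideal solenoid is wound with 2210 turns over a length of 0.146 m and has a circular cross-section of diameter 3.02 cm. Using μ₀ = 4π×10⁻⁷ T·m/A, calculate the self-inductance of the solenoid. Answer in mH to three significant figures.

L ≈ 30.1 mH

A = π(d/2)² = π(1.510×10^-2 m)² = 7.163×10^-4 m².
For a long solenoid, L = μ₀N²A/ℓ.
L = (4π×10⁻⁷)(2210)²(7.163×10^-4)/(0.146 m) = 3.011×10^-2 H.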